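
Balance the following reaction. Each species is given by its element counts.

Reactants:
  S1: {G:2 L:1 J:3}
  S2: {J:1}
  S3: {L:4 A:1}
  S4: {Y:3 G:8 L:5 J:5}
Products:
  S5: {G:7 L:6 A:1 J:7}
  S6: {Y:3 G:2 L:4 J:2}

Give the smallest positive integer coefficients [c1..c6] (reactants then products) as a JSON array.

Y: 5·0+4·0+4·0+3·3 = 9 | 4·0+3·3 = 9
G: 5·2+4·0+4·0+3·8 = 34 | 4·7+3·2 = 34
L: 5·1+4·0+4·4+3·5 = 36 | 4·6+3·4 = 36
A: 5·0+4·0+4·1+3·0 = 4 | 4·1+3·0 = 4
J: 5·3+4·1+4·0+3·5 = 34 | 4·7+3·2 = 34
gcd(5,4,4,3,4,3) = 1

Coefficients: [5, 4, 4, 3, 4, 3]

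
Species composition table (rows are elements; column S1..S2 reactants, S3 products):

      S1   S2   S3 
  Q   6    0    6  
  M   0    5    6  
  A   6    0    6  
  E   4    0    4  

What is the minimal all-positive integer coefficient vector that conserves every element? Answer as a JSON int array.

Q: 5·6+6·0 = 30 | 5·6 = 30
M: 5·0+6·5 = 30 | 5·6 = 30
A: 5·6+6·0 = 30 | 5·6 = 30
E: 5·4+6·0 = 20 | 5·4 = 20
gcd(5,6,5) = 1

Coefficients: [5, 6, 5]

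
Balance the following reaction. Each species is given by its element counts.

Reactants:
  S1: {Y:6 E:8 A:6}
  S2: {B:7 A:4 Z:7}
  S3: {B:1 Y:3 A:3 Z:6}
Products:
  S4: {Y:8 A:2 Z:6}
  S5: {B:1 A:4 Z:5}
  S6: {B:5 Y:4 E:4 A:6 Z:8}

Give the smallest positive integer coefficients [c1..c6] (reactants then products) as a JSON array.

Coefficients: [1, 1, 6, 2, 3, 2]

B: 1·0+1·7+6·1 = 13 | 2·0+3·1+2·5 = 13
Y: 1·6+1·0+6·3 = 24 | 2·8+3·0+2·4 = 24
E: 1·8+1·0+6·0 = 8 | 2·0+3·0+2·4 = 8
A: 1·6+1·4+6·3 = 28 | 2·2+3·4+2·6 = 28
Z: 1·0+1·7+6·6 = 43 | 2·6+3·5+2·8 = 43
gcd(1,1,6,2,3,2) = 1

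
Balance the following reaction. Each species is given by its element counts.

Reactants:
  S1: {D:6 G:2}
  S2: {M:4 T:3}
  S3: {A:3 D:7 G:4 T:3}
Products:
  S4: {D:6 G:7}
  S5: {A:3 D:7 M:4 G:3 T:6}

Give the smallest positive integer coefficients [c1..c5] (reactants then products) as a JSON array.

Coefficients: [1, 5, 5, 1, 5]

A: 1·0+5·0+5·3 = 15 | 1·0+5·3 = 15
D: 1·6+5·0+5·7 = 41 | 1·6+5·7 = 41
M: 1·0+5·4+5·0 = 20 | 1·0+5·4 = 20
G: 1·2+5·0+5·4 = 22 | 1·7+5·3 = 22
T: 1·0+5·3+5·3 = 30 | 1·0+5·6 = 30
gcd(1,5,5,1,5) = 1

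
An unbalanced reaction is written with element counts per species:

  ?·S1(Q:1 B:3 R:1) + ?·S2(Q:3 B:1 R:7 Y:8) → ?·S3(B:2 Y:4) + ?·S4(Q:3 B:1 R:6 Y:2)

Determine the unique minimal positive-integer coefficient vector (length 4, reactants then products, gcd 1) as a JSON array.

Coefficients: [3, 3, 4, 4]

Q: 3·1+3·3 = 12 | 4·0+4·3 = 12
B: 3·3+3·1 = 12 | 4·2+4·1 = 12
R: 3·1+3·7 = 24 | 4·0+4·6 = 24
Y: 3·0+3·8 = 24 | 4·4+4·2 = 24
gcd(3,3,4,4) = 1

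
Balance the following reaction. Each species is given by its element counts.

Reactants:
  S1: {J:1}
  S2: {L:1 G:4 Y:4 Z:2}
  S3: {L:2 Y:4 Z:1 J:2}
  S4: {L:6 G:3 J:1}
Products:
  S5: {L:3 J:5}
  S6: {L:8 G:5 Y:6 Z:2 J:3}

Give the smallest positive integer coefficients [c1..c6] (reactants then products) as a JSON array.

Coefficients: [5, 3, 6, 6, 1, 6]

L: 5·0+3·1+6·2+6·6 = 51 | 1·3+6·8 = 51
G: 5·0+3·4+6·0+6·3 = 30 | 1·0+6·5 = 30
Y: 5·0+3·4+6·4+6·0 = 36 | 1·0+6·6 = 36
Z: 5·0+3·2+6·1+6·0 = 12 | 1·0+6·2 = 12
J: 5·1+3·0+6·2+6·1 = 23 | 1·5+6·3 = 23
gcd(5,3,6,6,1,6) = 1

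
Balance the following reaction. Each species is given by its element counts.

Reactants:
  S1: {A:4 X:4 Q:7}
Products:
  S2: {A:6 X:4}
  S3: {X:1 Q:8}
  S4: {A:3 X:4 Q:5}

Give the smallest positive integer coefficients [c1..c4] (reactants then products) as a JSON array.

A: 6·4 = 24 | 3·6+4·0+2·3 = 24
X: 6·4 = 24 | 3·4+4·1+2·4 = 24
Q: 6·7 = 42 | 3·0+4·8+2·5 = 42
gcd(6,3,4,2) = 1

Coefficients: [6, 3, 4, 2]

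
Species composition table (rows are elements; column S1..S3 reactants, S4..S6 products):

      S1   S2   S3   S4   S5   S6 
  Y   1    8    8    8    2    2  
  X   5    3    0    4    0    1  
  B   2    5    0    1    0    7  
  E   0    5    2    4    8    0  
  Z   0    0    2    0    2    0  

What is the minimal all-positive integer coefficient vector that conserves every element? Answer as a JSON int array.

Y: 2·1+6·8+1·8 = 58 | 6·8+1·2+4·2 = 58
X: 2·5+6·3+1·0 = 28 | 6·4+1·0+4·1 = 28
B: 2·2+6·5+1·0 = 34 | 6·1+1·0+4·7 = 34
E: 2·0+6·5+1·2 = 32 | 6·4+1·8+4·0 = 32
Z: 2·0+6·0+1·2 = 2 | 6·0+1·2+4·0 = 2
gcd(2,6,1,6,1,4) = 1

Coefficients: [2, 6, 1, 6, 1, 4]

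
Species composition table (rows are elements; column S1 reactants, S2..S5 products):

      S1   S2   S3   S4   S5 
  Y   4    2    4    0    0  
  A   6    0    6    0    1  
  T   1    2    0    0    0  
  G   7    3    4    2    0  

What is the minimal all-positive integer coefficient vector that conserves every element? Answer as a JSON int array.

Y: 4·4 = 16 | 2·2+3·4+5·0+6·0 = 16
A: 4·6 = 24 | 2·0+3·6+5·0+6·1 = 24
T: 4·1 = 4 | 2·2+3·0+5·0+6·0 = 4
G: 4·7 = 28 | 2·3+3·4+5·2+6·0 = 28
gcd(4,2,3,5,6) = 1

Coefficients: [4, 2, 3, 5, 6]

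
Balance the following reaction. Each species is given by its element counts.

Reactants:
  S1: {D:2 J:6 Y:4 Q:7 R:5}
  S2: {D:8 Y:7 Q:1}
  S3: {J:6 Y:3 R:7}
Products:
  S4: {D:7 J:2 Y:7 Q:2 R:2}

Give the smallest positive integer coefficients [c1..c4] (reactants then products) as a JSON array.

Coefficients: [1, 5, 1, 6]

D: 1·2+5·8+1·0 = 42 | 6·7 = 42
J: 1·6+5·0+1·6 = 12 | 6·2 = 12
Y: 1·4+5·7+1·3 = 42 | 6·7 = 42
Q: 1·7+5·1+1·0 = 12 | 6·2 = 12
R: 1·5+5·0+1·7 = 12 | 6·2 = 12
gcd(1,5,1,6) = 1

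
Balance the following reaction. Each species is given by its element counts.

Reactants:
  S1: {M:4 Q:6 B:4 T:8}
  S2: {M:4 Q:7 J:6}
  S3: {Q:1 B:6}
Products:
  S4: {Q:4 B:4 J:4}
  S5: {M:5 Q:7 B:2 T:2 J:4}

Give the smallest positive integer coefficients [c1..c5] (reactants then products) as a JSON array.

M: 1·4+4·4+2·0 = 20 | 2·0+4·5 = 20
Q: 1·6+4·7+2·1 = 36 | 2·4+4·7 = 36
B: 1·4+4·0+2·6 = 16 | 2·4+4·2 = 16
T: 1·8+4·0+2·0 = 8 | 2·0+4·2 = 8
J: 1·0+4·6+2·0 = 24 | 2·4+4·4 = 24
gcd(1,4,2,2,4) = 1

Coefficients: [1, 4, 2, 2, 4]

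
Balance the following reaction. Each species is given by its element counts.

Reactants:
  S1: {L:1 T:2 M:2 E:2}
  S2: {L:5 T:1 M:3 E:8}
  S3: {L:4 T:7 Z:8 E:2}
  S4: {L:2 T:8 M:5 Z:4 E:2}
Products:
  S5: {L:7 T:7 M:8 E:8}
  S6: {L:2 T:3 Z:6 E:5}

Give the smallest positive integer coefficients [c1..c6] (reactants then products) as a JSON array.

Coefficients: [1, 6, 1, 4, 5, 4]

L: 1·1+6·5+1·4+4·2 = 43 | 5·7+4·2 = 43
T: 1·2+6·1+1·7+4·8 = 47 | 5·7+4·3 = 47
M: 1·2+6·3+1·0+4·5 = 40 | 5·8+4·0 = 40
Z: 1·0+6·0+1·8+4·4 = 24 | 5·0+4·6 = 24
E: 1·2+6·8+1·2+4·2 = 60 | 5·8+4·5 = 60
gcd(1,6,1,4,5,4) = 1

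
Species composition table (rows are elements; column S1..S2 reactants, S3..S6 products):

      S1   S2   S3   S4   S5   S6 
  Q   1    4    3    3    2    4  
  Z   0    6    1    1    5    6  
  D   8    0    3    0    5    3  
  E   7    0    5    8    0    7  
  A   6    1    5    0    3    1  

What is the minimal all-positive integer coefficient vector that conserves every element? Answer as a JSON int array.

Coefficients: [5, 6, 4, 1, 5, 1]

Q: 5·1+6·4 = 29 | 4·3+1·3+5·2+1·4 = 29
Z: 5·0+6·6 = 36 | 4·1+1·1+5·5+1·6 = 36
D: 5·8+6·0 = 40 | 4·3+1·0+5·5+1·3 = 40
E: 5·7+6·0 = 35 | 4·5+1·8+5·0+1·7 = 35
A: 5·6+6·1 = 36 | 4·5+1·0+5·3+1·1 = 36
gcd(5,6,4,1,5,1) = 1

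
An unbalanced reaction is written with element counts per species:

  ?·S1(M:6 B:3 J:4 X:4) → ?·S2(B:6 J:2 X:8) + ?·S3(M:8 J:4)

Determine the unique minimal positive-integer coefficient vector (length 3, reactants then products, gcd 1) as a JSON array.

M: 4·6 = 24 | 2·0+3·8 = 24
B: 4·3 = 12 | 2·6+3·0 = 12
J: 4·4 = 16 | 2·2+3·4 = 16
X: 4·4 = 16 | 2·8+3·0 = 16
gcd(4,2,3) = 1

Coefficients: [4, 2, 3]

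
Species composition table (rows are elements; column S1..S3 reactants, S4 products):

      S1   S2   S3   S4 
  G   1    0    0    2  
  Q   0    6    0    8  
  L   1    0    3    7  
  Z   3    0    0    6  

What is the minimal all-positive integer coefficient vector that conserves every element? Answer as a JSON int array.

G: 6·1+4·0+5·0 = 6 | 3·2 = 6
Q: 6·0+4·6+5·0 = 24 | 3·8 = 24
L: 6·1+4·0+5·3 = 21 | 3·7 = 21
Z: 6·3+4·0+5·0 = 18 | 3·6 = 18
gcd(6,4,5,3) = 1

Coefficients: [6, 4, 5, 3]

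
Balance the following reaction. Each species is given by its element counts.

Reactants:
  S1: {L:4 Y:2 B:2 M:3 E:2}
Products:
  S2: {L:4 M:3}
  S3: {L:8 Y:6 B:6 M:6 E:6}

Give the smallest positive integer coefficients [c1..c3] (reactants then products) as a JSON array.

L: 3·4 = 12 | 1·4+1·8 = 12
Y: 3·2 = 6 | 1·0+1·6 = 6
B: 3·2 = 6 | 1·0+1·6 = 6
M: 3·3 = 9 | 1·3+1·6 = 9
E: 3·2 = 6 | 1·0+1·6 = 6
gcd(3,1,1) = 1

Coefficients: [3, 1, 1]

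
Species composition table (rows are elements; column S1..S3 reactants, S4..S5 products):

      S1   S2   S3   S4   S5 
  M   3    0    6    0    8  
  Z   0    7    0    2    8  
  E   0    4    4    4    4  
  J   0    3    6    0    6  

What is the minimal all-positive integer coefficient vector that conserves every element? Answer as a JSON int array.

Coefficients: [6, 4, 1, 2, 3]

M: 6·3+4·0+1·6 = 24 | 2·0+3·8 = 24
Z: 6·0+4·7+1·0 = 28 | 2·2+3·8 = 28
E: 6·0+4·4+1·4 = 20 | 2·4+3·4 = 20
J: 6·0+4·3+1·6 = 18 | 2·0+3·6 = 18
gcd(6,4,1,2,3) = 1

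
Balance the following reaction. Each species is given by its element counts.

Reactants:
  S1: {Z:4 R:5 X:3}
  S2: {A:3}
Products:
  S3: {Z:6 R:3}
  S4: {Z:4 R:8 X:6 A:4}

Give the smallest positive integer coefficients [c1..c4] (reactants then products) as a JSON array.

Z: 6·4+4·0 = 24 | 2·6+3·4 = 24
R: 6·5+4·0 = 30 | 2·3+3·8 = 30
X: 6·3+4·0 = 18 | 2·0+3·6 = 18
A: 6·0+4·3 = 12 | 2·0+3·4 = 12
gcd(6,4,2,3) = 1

Coefficients: [6, 4, 2, 3]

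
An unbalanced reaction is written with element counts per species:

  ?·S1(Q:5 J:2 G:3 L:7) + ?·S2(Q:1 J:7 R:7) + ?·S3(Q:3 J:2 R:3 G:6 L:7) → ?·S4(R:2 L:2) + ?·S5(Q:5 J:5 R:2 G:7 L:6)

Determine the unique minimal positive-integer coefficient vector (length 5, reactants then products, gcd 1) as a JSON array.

Coefficients: [1, 1, 3, 5, 3]

Q: 1·5+1·1+3·3 = 15 | 5·0+3·5 = 15
J: 1·2+1·7+3·2 = 15 | 5·0+3·5 = 15
R: 1·0+1·7+3·3 = 16 | 5·2+3·2 = 16
G: 1·3+1·0+3·6 = 21 | 5·0+3·7 = 21
L: 1·7+1·0+3·7 = 28 | 5·2+3·6 = 28
gcd(1,1,3,5,3) = 1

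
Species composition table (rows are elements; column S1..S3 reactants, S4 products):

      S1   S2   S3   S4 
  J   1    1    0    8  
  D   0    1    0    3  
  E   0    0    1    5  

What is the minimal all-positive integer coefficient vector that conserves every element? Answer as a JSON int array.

J: 5·1+3·1+5·0 = 8 | 1·8 = 8
D: 5·0+3·1+5·0 = 3 | 1·3 = 3
E: 5·0+3·0+5·1 = 5 | 1·5 = 5
gcd(5,3,5,1) = 1

Coefficients: [5, 3, 5, 1]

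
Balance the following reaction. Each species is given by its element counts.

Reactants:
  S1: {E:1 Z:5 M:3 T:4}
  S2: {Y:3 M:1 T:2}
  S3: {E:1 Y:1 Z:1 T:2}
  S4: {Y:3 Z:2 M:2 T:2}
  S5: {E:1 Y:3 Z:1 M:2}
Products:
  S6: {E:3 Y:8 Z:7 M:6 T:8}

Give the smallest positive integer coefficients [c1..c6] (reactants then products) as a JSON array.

Coefficients: [3, 3, 5, 2, 4, 4]

E: 3·1+3·0+5·1+2·0+4·1 = 12 | 4·3 = 12
Y: 3·0+3·3+5·1+2·3+4·3 = 32 | 4·8 = 32
Z: 3·5+3·0+5·1+2·2+4·1 = 28 | 4·7 = 28
M: 3·3+3·1+5·0+2·2+4·2 = 24 | 4·6 = 24
T: 3·4+3·2+5·2+2·2+4·0 = 32 | 4·8 = 32
gcd(3,3,5,2,4,4) = 1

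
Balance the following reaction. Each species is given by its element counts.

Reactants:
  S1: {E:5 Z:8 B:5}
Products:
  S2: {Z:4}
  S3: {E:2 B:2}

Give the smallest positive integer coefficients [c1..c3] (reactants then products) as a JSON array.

Coefficients: [2, 4, 5]

E: 2·5 = 10 | 4·0+5·2 = 10
Z: 2·8 = 16 | 4·4+5·0 = 16
B: 2·5 = 10 | 4·0+5·2 = 10
gcd(2,4,5) = 1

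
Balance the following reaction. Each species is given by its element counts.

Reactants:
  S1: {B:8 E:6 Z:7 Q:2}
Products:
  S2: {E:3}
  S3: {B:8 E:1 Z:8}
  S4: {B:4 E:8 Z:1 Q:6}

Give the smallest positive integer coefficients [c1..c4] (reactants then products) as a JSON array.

Coefficients: [6, 5, 5, 2]

B: 6·8 = 48 | 5·0+5·8+2·4 = 48
E: 6·6 = 36 | 5·3+5·1+2·8 = 36
Z: 6·7 = 42 | 5·0+5·8+2·1 = 42
Q: 6·2 = 12 | 5·0+5·0+2·6 = 12
gcd(6,5,5,2) = 1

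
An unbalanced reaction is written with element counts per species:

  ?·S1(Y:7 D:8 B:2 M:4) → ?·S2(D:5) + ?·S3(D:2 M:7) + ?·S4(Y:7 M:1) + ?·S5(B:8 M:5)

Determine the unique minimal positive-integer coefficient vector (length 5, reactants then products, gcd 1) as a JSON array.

Coefficients: [4, 6, 1, 4, 1]

Y: 4·7 = 28 | 6·0+1·0+4·7+1·0 = 28
D: 4·8 = 32 | 6·5+1·2+4·0+1·0 = 32
B: 4·2 = 8 | 6·0+1·0+4·0+1·8 = 8
M: 4·4 = 16 | 6·0+1·7+4·1+1·5 = 16
gcd(4,6,1,4,1) = 1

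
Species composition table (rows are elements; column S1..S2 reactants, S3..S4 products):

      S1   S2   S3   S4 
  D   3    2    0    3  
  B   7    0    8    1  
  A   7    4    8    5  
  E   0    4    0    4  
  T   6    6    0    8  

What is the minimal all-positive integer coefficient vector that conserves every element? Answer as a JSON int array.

D: 2·3+6·2 = 18 | 1·0+6·3 = 18
B: 2·7+6·0 = 14 | 1·8+6·1 = 14
A: 2·7+6·4 = 38 | 1·8+6·5 = 38
E: 2·0+6·4 = 24 | 1·0+6·4 = 24
T: 2·6+6·6 = 48 | 1·0+6·8 = 48
gcd(2,6,1,6) = 1

Coefficients: [2, 6, 1, 6]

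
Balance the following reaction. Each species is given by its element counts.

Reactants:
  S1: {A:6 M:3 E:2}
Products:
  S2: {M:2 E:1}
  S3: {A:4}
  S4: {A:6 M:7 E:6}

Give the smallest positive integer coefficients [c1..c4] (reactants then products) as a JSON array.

A: 5·6 = 30 | 4·0+6·4+1·6 = 30
M: 5·3 = 15 | 4·2+6·0+1·7 = 15
E: 5·2 = 10 | 4·1+6·0+1·6 = 10
gcd(5,4,6,1) = 1

Coefficients: [5, 4, 6, 1]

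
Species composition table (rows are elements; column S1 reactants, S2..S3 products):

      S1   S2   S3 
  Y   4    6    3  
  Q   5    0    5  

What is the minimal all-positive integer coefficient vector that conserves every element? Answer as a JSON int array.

Coefficients: [6, 1, 6]

Y: 6·4 = 24 | 1·6+6·3 = 24
Q: 6·5 = 30 | 1·0+6·5 = 30
gcd(6,1,6) = 1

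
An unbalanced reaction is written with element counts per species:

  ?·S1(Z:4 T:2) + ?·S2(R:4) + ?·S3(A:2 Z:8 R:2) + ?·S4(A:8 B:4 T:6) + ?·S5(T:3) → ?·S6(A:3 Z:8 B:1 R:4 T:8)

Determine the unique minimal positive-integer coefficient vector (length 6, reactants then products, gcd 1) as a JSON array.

A: 4·0+3·0+2·2+1·8+6·0 = 12 | 4·3 = 12
Z: 4·4+3·0+2·8+1·0+6·0 = 32 | 4·8 = 32
B: 4·0+3·0+2·0+1·4+6·0 = 4 | 4·1 = 4
R: 4·0+3·4+2·2+1·0+6·0 = 16 | 4·4 = 16
T: 4·2+3·0+2·0+1·6+6·3 = 32 | 4·8 = 32
gcd(4,3,2,1,6,4) = 1

Coefficients: [4, 3, 2, 1, 6, 4]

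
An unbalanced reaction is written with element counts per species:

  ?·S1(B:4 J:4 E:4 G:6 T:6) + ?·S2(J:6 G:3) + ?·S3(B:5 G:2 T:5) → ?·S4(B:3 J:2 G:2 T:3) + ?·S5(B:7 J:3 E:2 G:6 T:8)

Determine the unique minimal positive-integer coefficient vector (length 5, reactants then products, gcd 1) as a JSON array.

Coefficients: [1, 2, 5, 5, 2]

B: 1·4+2·0+5·5 = 29 | 5·3+2·7 = 29
J: 1·4+2·6+5·0 = 16 | 5·2+2·3 = 16
E: 1·4+2·0+5·0 = 4 | 5·0+2·2 = 4
G: 1·6+2·3+5·2 = 22 | 5·2+2·6 = 22
T: 1·6+2·0+5·5 = 31 | 5·3+2·8 = 31
gcd(1,2,5,5,2) = 1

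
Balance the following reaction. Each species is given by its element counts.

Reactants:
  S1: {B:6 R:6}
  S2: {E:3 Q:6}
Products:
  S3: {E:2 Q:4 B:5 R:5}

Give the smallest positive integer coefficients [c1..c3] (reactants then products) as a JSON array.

Coefficients: [5, 4, 6]

E: 5·0+4·3 = 12 | 6·2 = 12
Q: 5·0+4·6 = 24 | 6·4 = 24
B: 5·6+4·0 = 30 | 6·5 = 30
R: 5·6+4·0 = 30 | 6·5 = 30
gcd(5,4,6) = 1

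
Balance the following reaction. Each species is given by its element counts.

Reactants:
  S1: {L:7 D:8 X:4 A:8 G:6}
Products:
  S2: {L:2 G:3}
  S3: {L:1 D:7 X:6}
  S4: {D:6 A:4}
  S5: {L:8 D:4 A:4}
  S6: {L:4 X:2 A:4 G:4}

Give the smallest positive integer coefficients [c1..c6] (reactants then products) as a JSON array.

L: 6·7 = 42 | 4·2+2·1+5·0+1·8+6·4 = 42
D: 6·8 = 48 | 4·0+2·7+5·6+1·4+6·0 = 48
X: 6·4 = 24 | 4·0+2·6+5·0+1·0+6·2 = 24
A: 6·8 = 48 | 4·0+2·0+5·4+1·4+6·4 = 48
G: 6·6 = 36 | 4·3+2·0+5·0+1·0+6·4 = 36
gcd(6,4,2,5,1,6) = 1

Coefficients: [6, 4, 2, 5, 1, 6]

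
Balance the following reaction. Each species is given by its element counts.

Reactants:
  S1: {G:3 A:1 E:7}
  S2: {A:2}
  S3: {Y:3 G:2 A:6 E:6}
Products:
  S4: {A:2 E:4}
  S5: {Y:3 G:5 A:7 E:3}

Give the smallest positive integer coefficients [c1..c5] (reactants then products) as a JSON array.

Coefficients: [2, 5, 2, 5, 2]

Y: 2·0+5·0+2·3 = 6 | 5·0+2·3 = 6
G: 2·3+5·0+2·2 = 10 | 5·0+2·5 = 10
A: 2·1+5·2+2·6 = 24 | 5·2+2·7 = 24
E: 2·7+5·0+2·6 = 26 | 5·4+2·3 = 26
gcd(2,5,2,5,2) = 1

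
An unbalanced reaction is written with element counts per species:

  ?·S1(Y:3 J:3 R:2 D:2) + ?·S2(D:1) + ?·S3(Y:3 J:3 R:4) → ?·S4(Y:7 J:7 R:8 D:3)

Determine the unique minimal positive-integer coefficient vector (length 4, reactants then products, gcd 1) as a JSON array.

Coefficients: [2, 5, 5, 3]

Y: 2·3+5·0+5·3 = 21 | 3·7 = 21
J: 2·3+5·0+5·3 = 21 | 3·7 = 21
R: 2·2+5·0+5·4 = 24 | 3·8 = 24
D: 2·2+5·1+5·0 = 9 | 3·3 = 9
gcd(2,5,5,3) = 1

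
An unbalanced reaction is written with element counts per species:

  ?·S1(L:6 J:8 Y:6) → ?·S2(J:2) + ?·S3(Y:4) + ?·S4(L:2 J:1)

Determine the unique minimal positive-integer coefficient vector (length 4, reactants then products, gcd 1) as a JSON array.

L: 2·6 = 12 | 5·0+3·0+6·2 = 12
J: 2·8 = 16 | 5·2+3·0+6·1 = 16
Y: 2·6 = 12 | 5·0+3·4+6·0 = 12
gcd(2,5,3,6) = 1

Coefficients: [2, 5, 3, 6]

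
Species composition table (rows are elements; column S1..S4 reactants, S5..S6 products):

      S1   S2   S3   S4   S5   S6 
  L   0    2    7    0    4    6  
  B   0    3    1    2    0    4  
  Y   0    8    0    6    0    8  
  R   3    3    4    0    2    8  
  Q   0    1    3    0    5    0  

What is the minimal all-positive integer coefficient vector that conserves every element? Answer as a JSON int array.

Coefficients: [6, 2, 6, 4, 4, 5]

L: 6·0+2·2+6·7+4·0 = 46 | 4·4+5·6 = 46
B: 6·0+2·3+6·1+4·2 = 20 | 4·0+5·4 = 20
Y: 6·0+2·8+6·0+4·6 = 40 | 4·0+5·8 = 40
R: 6·3+2·3+6·4+4·0 = 48 | 4·2+5·8 = 48
Q: 6·0+2·1+6·3+4·0 = 20 | 4·5+5·0 = 20
gcd(6,2,6,4,4,5) = 1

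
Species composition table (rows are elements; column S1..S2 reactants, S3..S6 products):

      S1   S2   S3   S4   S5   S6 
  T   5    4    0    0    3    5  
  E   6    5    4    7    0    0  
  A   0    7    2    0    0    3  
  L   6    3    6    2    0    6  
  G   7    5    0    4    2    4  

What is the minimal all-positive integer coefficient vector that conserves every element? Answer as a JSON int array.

T: 6·5+2·4 = 38 | 1·0+6·0+6·3+4·5 = 38
E: 6·6+2·5 = 46 | 1·4+6·7+6·0+4·0 = 46
A: 6·0+2·7 = 14 | 1·2+6·0+6·0+4·3 = 14
L: 6·6+2·3 = 42 | 1·6+6·2+6·0+4·6 = 42
G: 6·7+2·5 = 52 | 1·0+6·4+6·2+4·4 = 52
gcd(6,2,1,6,6,4) = 1

Coefficients: [6, 2, 1, 6, 6, 4]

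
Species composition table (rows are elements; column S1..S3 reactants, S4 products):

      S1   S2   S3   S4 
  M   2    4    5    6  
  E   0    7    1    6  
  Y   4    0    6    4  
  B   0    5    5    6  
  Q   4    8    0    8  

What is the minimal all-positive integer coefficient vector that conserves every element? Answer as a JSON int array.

Coefficients: [2, 4, 2, 5]

M: 2·2+4·4+2·5 = 30 | 5·6 = 30
E: 2·0+4·7+2·1 = 30 | 5·6 = 30
Y: 2·4+4·0+2·6 = 20 | 5·4 = 20
B: 2·0+4·5+2·5 = 30 | 5·6 = 30
Q: 2·4+4·8+2·0 = 40 | 5·8 = 40
gcd(2,4,2,5) = 1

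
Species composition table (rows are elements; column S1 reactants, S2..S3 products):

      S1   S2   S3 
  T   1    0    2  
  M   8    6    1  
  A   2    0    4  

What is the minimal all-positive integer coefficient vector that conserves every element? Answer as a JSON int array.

T: 4·1 = 4 | 5·0+2·2 = 4
M: 4·8 = 32 | 5·6+2·1 = 32
A: 4·2 = 8 | 5·0+2·4 = 8
gcd(4,5,2) = 1

Coefficients: [4, 5, 2]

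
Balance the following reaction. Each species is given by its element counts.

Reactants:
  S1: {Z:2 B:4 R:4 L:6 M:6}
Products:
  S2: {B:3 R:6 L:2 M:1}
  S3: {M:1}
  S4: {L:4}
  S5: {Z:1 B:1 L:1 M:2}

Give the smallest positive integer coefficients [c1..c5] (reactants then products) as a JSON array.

Z: 3·2 = 6 | 2·0+4·0+2·0+6·1 = 6
B: 3·4 = 12 | 2·3+4·0+2·0+6·1 = 12
R: 3·4 = 12 | 2·6+4·0+2·0+6·0 = 12
L: 3·6 = 18 | 2·2+4·0+2·4+6·1 = 18
M: 3·6 = 18 | 2·1+4·1+2·0+6·2 = 18
gcd(3,2,4,2,6) = 1

Coefficients: [3, 2, 4, 2, 6]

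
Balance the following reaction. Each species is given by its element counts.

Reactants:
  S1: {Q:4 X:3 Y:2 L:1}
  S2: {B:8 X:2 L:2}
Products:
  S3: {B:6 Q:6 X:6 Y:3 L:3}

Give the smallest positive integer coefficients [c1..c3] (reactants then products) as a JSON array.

B: 6·0+3·8 = 24 | 4·6 = 24
Q: 6·4+3·0 = 24 | 4·6 = 24
X: 6·3+3·2 = 24 | 4·6 = 24
Y: 6·2+3·0 = 12 | 4·3 = 12
L: 6·1+3·2 = 12 | 4·3 = 12
gcd(6,3,4) = 1

Coefficients: [6, 3, 4]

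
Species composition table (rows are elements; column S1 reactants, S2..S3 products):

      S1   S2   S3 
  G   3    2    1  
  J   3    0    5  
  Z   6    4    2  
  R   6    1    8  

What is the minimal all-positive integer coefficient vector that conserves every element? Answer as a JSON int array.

Coefficients: [5, 6, 3]

G: 5·3 = 15 | 6·2+3·1 = 15
J: 5·3 = 15 | 6·0+3·5 = 15
Z: 5·6 = 30 | 6·4+3·2 = 30
R: 5·6 = 30 | 6·1+3·8 = 30
gcd(5,6,3) = 1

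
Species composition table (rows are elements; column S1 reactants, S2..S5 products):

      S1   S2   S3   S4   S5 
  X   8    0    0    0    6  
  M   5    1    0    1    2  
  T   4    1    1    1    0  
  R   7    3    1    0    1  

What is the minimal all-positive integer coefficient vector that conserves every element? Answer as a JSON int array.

X: 3·8 = 24 | 4·0+5·0+3·0+4·6 = 24
M: 3·5 = 15 | 4·1+5·0+3·1+4·2 = 15
T: 3·4 = 12 | 4·1+5·1+3·1+4·0 = 12
R: 3·7 = 21 | 4·3+5·1+3·0+4·1 = 21
gcd(3,4,5,3,4) = 1

Coefficients: [3, 4, 5, 3, 4]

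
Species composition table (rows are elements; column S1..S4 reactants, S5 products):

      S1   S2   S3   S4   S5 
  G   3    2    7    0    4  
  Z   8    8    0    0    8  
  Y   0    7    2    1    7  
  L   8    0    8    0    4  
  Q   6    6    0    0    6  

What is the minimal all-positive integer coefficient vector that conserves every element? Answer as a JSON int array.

G: 1·3+3·2+1·7+5·0 = 16 | 4·4 = 16
Z: 1·8+3·8+1·0+5·0 = 32 | 4·8 = 32
Y: 1·0+3·7+1·2+5·1 = 28 | 4·7 = 28
L: 1·8+3·0+1·8+5·0 = 16 | 4·4 = 16
Q: 1·6+3·6+1·0+5·0 = 24 | 4·6 = 24
gcd(1,3,1,5,4) = 1

Coefficients: [1, 3, 1, 5, 4]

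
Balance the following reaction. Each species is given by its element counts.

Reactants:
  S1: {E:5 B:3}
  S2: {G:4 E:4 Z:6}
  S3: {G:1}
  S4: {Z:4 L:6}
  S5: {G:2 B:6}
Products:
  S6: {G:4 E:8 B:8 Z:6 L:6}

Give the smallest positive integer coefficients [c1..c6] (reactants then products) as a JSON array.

Coefficients: [4, 1, 4, 3, 2, 3]

G: 4·0+1·4+4·1+3·0+2·2 = 12 | 3·4 = 12
E: 4·5+1·4+4·0+3·0+2·0 = 24 | 3·8 = 24
B: 4·3+1·0+4·0+3·0+2·6 = 24 | 3·8 = 24
Z: 4·0+1·6+4·0+3·4+2·0 = 18 | 3·6 = 18
L: 4·0+1·0+4·0+3·6+2·0 = 18 | 3·6 = 18
gcd(4,1,4,3,2,3) = 1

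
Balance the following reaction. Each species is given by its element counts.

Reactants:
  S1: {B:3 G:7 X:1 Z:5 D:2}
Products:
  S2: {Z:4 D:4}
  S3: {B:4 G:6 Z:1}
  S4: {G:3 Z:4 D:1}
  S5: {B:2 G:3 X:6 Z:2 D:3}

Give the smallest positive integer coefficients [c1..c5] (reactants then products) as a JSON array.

Coefficients: [6, 1, 4, 5, 1]

B: 6·3 = 18 | 1·0+4·4+5·0+1·2 = 18
G: 6·7 = 42 | 1·0+4·6+5·3+1·3 = 42
X: 6·1 = 6 | 1·0+4·0+5·0+1·6 = 6
Z: 6·5 = 30 | 1·4+4·1+5·4+1·2 = 30
D: 6·2 = 12 | 1·4+4·0+5·1+1·3 = 12
gcd(6,1,4,5,1) = 1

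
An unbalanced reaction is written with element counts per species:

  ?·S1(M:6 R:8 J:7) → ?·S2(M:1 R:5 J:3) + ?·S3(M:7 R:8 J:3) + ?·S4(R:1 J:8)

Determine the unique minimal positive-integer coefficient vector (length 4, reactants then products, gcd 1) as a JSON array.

Coefficients: [6, 1, 5, 3]

M: 6·6 = 36 | 1·1+5·7+3·0 = 36
R: 6·8 = 48 | 1·5+5·8+3·1 = 48
J: 6·7 = 42 | 1·3+5·3+3·8 = 42
gcd(6,1,5,3) = 1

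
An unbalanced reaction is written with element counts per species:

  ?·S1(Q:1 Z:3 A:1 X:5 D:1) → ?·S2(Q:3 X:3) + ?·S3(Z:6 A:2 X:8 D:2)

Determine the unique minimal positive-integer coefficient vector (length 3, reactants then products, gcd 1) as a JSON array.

Q: 6·1 = 6 | 2·3+3·0 = 6
Z: 6·3 = 18 | 2·0+3·6 = 18
A: 6·1 = 6 | 2·0+3·2 = 6
X: 6·5 = 30 | 2·3+3·8 = 30
D: 6·1 = 6 | 2·0+3·2 = 6
gcd(6,2,3) = 1

Coefficients: [6, 2, 3]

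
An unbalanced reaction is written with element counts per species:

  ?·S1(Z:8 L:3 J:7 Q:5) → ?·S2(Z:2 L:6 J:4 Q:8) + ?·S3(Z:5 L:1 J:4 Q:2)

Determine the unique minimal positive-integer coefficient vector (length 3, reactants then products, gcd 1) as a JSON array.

Z: 4·8 = 32 | 1·2+6·5 = 32
L: 4·3 = 12 | 1·6+6·1 = 12
J: 4·7 = 28 | 1·4+6·4 = 28
Q: 4·5 = 20 | 1·8+6·2 = 20
gcd(4,1,6) = 1

Coefficients: [4, 1, 6]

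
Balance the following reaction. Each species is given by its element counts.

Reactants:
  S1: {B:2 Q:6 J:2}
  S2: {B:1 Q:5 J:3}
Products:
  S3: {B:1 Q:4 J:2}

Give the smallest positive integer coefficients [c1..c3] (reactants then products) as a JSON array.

Coefficients: [1, 2, 4]

B: 1·2+2·1 = 4 | 4·1 = 4
Q: 1·6+2·5 = 16 | 4·4 = 16
J: 1·2+2·3 = 8 | 4·2 = 8
gcd(1,2,4) = 1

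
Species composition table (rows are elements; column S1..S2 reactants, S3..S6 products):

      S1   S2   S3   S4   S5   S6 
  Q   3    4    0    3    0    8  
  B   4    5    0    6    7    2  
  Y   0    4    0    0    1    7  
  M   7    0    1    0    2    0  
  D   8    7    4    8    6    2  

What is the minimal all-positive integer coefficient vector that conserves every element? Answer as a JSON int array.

Coefficients: [1, 4, 3, 1, 2, 2]

Q: 1·3+4·4 = 19 | 3·0+1·3+2·0+2·8 = 19
B: 1·4+4·5 = 24 | 3·0+1·6+2·7+2·2 = 24
Y: 1·0+4·4 = 16 | 3·0+1·0+2·1+2·7 = 16
M: 1·7+4·0 = 7 | 3·1+1·0+2·2+2·0 = 7
D: 1·8+4·7 = 36 | 3·4+1·8+2·6+2·2 = 36
gcd(1,4,3,1,2,2) = 1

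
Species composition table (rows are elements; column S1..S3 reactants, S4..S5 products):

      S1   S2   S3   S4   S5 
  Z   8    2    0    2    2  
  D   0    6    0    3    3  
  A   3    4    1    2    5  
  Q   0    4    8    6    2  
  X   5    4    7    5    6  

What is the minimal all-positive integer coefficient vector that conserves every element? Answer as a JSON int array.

Z: 1·8+4·2+3·0 = 16 | 6·2+2·2 = 16
D: 1·0+4·6+3·0 = 24 | 6·3+2·3 = 24
A: 1·3+4·4+3·1 = 22 | 6·2+2·5 = 22
Q: 1·0+4·4+3·8 = 40 | 6·6+2·2 = 40
X: 1·5+4·4+3·7 = 42 | 6·5+2·6 = 42
gcd(1,4,3,6,2) = 1

Coefficients: [1, 4, 3, 6, 2]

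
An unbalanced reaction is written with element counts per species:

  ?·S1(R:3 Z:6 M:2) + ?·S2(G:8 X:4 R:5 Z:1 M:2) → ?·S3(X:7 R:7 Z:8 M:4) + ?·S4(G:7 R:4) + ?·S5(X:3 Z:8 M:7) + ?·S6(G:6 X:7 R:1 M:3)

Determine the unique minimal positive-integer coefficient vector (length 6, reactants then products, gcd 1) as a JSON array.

Coefficients: [3, 6, 2, 6, 1, 1]

G: 3·0+6·8 = 48 | 2·0+6·7+1·0+1·6 = 48
X: 3·0+6·4 = 24 | 2·7+6·0+1·3+1·7 = 24
R: 3·3+6·5 = 39 | 2·7+6·4+1·0+1·1 = 39
Z: 3·6+6·1 = 24 | 2·8+6·0+1·8+1·0 = 24
M: 3·2+6·2 = 18 | 2·4+6·0+1·7+1·3 = 18
gcd(3,6,2,6,1,1) = 1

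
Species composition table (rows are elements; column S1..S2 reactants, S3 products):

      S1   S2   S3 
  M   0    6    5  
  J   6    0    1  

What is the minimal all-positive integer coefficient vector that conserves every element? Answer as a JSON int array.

M: 1·0+5·6 = 30 | 6·5 = 30
J: 1·6+5·0 = 6 | 6·1 = 6
gcd(1,5,6) = 1

Coefficients: [1, 5, 6]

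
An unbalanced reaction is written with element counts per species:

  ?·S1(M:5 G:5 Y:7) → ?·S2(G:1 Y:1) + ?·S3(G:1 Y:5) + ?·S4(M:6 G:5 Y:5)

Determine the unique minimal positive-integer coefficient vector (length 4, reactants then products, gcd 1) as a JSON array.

Coefficients: [6, 2, 3, 5]

M: 6·5 = 30 | 2·0+3·0+5·6 = 30
G: 6·5 = 30 | 2·1+3·1+5·5 = 30
Y: 6·7 = 42 | 2·1+3·5+5·5 = 42
gcd(6,2,3,5) = 1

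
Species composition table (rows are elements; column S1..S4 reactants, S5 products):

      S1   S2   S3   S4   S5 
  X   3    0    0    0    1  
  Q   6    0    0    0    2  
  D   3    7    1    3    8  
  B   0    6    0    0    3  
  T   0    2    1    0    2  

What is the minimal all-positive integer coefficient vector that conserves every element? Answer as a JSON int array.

Coefficients: [2, 3, 6, 5, 6]

X: 2·3+3·0+6·0+5·0 = 6 | 6·1 = 6
Q: 2·6+3·0+6·0+5·0 = 12 | 6·2 = 12
D: 2·3+3·7+6·1+5·3 = 48 | 6·8 = 48
B: 2·0+3·6+6·0+5·0 = 18 | 6·3 = 18
T: 2·0+3·2+6·1+5·0 = 12 | 6·2 = 12
gcd(2,3,6,5,6) = 1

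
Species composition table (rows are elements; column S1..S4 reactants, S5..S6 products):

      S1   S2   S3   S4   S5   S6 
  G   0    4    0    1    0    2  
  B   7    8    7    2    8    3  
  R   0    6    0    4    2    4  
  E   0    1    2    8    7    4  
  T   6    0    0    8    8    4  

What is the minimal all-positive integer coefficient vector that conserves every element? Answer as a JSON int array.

Coefficients: [2, 1, 3, 6, 5, 5]

G: 2·0+1·4+3·0+6·1 = 10 | 5·0+5·2 = 10
B: 2·7+1·8+3·7+6·2 = 55 | 5·8+5·3 = 55
R: 2·0+1·6+3·0+6·4 = 30 | 5·2+5·4 = 30
E: 2·0+1·1+3·2+6·8 = 55 | 5·7+5·4 = 55
T: 2·6+1·0+3·0+6·8 = 60 | 5·8+5·4 = 60
gcd(2,1,3,6,5,5) = 1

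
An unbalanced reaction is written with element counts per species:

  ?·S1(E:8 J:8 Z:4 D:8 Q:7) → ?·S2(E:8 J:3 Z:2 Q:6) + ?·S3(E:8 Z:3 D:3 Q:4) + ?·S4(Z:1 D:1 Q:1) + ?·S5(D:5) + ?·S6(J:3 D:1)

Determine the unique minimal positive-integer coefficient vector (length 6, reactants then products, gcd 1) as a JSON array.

Coefficients: [3, 2, 1, 5, 2, 6]

E: 3·8 = 24 | 2·8+1·8+5·0+2·0+6·0 = 24
J: 3·8 = 24 | 2·3+1·0+5·0+2·0+6·3 = 24
Z: 3·4 = 12 | 2·2+1·3+5·1+2·0+6·0 = 12
D: 3·8 = 24 | 2·0+1·3+5·1+2·5+6·1 = 24
Q: 3·7 = 21 | 2·6+1·4+5·1+2·0+6·0 = 21
gcd(3,2,1,5,2,6) = 1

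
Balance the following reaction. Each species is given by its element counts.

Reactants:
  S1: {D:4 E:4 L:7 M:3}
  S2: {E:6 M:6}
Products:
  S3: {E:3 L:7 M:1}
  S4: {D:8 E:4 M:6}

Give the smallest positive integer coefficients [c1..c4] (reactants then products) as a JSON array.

D: 6·4+1·0 = 24 | 6·0+3·8 = 24
E: 6·4+1·6 = 30 | 6·3+3·4 = 30
L: 6·7+1·0 = 42 | 6·7+3·0 = 42
M: 6·3+1·6 = 24 | 6·1+3·6 = 24
gcd(6,1,6,3) = 1

Coefficients: [6, 1, 6, 3]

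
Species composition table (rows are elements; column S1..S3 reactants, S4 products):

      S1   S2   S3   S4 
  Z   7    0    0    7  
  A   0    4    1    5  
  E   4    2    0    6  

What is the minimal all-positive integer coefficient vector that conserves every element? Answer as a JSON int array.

Coefficients: [1, 1, 1, 1]

Z: 1·7+1·0+1·0 = 7 | 1·7 = 7
A: 1·0+1·4+1·1 = 5 | 1·5 = 5
E: 1·4+1·2+1·0 = 6 | 1·6 = 6
gcd(1,1,1,1) = 1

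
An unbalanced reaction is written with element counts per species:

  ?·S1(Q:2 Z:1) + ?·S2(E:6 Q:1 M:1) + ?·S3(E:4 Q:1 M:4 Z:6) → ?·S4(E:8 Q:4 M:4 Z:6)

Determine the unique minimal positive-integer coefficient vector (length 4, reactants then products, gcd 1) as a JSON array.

Coefficients: [6, 4, 4, 5]

E: 6·0+4·6+4·4 = 40 | 5·8 = 40
Q: 6·2+4·1+4·1 = 20 | 5·4 = 20
M: 6·0+4·1+4·4 = 20 | 5·4 = 20
Z: 6·1+4·0+4·6 = 30 | 5·6 = 30
gcd(6,4,4,5) = 1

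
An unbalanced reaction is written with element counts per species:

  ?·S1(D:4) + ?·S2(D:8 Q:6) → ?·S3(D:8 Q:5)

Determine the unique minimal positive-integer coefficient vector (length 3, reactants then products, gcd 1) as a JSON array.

D: 2·4+5·8 = 48 | 6·8 = 48
Q: 2·0+5·6 = 30 | 6·5 = 30
gcd(2,5,6) = 1

Coefficients: [2, 5, 6]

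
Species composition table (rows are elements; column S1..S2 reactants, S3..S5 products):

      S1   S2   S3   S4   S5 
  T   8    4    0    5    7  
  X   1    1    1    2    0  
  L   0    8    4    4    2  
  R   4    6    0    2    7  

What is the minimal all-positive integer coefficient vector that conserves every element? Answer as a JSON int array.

T: 4·8+5·4 = 52 | 5·0+2·5+6·7 = 52
X: 4·1+5·1 = 9 | 5·1+2·2+6·0 = 9
L: 4·0+5·8 = 40 | 5·4+2·4+6·2 = 40
R: 4·4+5·6 = 46 | 5·0+2·2+6·7 = 46
gcd(4,5,5,2,6) = 1

Coefficients: [4, 5, 5, 2, 6]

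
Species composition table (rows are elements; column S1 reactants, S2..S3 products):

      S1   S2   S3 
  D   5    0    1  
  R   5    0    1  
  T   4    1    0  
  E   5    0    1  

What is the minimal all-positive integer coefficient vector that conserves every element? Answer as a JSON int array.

D: 1·5 = 5 | 4·0+5·1 = 5
R: 1·5 = 5 | 4·0+5·1 = 5
T: 1·4 = 4 | 4·1+5·0 = 4
E: 1·5 = 5 | 4·0+5·1 = 5
gcd(1,4,5) = 1

Coefficients: [1, 4, 5]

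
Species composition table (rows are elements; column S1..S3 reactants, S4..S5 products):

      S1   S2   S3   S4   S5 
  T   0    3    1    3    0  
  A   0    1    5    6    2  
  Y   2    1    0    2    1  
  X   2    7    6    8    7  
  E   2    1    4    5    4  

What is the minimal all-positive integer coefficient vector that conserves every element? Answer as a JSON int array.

Coefficients: [5, 2, 6, 4, 4]

T: 5·0+2·3+6·1 = 12 | 4·3+4·0 = 12
A: 5·0+2·1+6·5 = 32 | 4·6+4·2 = 32
Y: 5·2+2·1+6·0 = 12 | 4·2+4·1 = 12
X: 5·2+2·7+6·6 = 60 | 4·8+4·7 = 60
E: 5·2+2·1+6·4 = 36 | 4·5+4·4 = 36
gcd(5,2,6,4,4) = 1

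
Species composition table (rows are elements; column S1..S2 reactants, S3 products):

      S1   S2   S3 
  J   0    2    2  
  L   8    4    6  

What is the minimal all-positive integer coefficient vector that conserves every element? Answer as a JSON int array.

J: 1·0+4·2 = 8 | 4·2 = 8
L: 1·8+4·4 = 24 | 4·6 = 24
gcd(1,4,4) = 1

Coefficients: [1, 4, 4]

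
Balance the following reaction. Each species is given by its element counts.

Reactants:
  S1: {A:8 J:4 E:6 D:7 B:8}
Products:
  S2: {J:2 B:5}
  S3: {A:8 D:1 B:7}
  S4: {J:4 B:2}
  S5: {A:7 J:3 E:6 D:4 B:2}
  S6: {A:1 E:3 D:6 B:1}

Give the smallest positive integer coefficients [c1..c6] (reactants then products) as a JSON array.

A: 6·8 = 48 | 4·0+2·8+1·0+4·7+4·1 = 48
J: 6·4 = 24 | 4·2+2·0+1·4+4·3+4·0 = 24
E: 6·6 = 36 | 4·0+2·0+1·0+4·6+4·3 = 36
D: 6·7 = 42 | 4·0+2·1+1·0+4·4+4·6 = 42
B: 6·8 = 48 | 4·5+2·7+1·2+4·2+4·1 = 48
gcd(6,4,2,1,4,4) = 1

Coefficients: [6, 4, 2, 1, 4, 4]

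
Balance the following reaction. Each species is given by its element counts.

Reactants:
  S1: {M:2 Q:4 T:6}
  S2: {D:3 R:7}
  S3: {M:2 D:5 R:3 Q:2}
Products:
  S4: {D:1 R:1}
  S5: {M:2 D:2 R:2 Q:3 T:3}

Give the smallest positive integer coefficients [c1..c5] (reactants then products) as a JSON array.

Coefficients: [2, 1, 2, 5, 4]

M: 2·2+1·0+2·2 = 8 | 5·0+4·2 = 8
D: 2·0+1·3+2·5 = 13 | 5·1+4·2 = 13
R: 2·0+1·7+2·3 = 13 | 5·1+4·2 = 13
Q: 2·4+1·0+2·2 = 12 | 5·0+4·3 = 12
T: 2·6+1·0+2·0 = 12 | 5·0+4·3 = 12
gcd(2,1,2,5,4) = 1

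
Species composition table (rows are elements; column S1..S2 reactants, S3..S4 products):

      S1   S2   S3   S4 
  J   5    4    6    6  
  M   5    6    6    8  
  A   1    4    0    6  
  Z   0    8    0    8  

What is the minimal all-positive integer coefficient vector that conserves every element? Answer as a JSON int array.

J: 6·5+3·4 = 42 | 4·6+3·6 = 42
M: 6·5+3·6 = 48 | 4·6+3·8 = 48
A: 6·1+3·4 = 18 | 4·0+3·6 = 18
Z: 6·0+3·8 = 24 | 4·0+3·8 = 24
gcd(6,3,4,3) = 1

Coefficients: [6, 3, 4, 3]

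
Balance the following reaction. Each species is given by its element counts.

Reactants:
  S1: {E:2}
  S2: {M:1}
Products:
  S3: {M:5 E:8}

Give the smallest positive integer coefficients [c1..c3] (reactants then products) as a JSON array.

M: 4·0+5·1 = 5 | 1·5 = 5
E: 4·2+5·0 = 8 | 1·8 = 8
gcd(4,5,1) = 1

Coefficients: [4, 5, 1]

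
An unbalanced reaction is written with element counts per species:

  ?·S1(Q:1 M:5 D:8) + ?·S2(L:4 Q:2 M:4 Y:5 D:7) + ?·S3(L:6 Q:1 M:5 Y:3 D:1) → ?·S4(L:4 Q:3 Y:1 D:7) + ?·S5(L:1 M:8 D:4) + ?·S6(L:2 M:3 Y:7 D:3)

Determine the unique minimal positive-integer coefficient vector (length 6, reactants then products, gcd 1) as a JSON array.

L: 5·0+5·4+3·6 = 38 | 6·4+6·1+4·2 = 38
Q: 5·1+5·2+3·1 = 18 | 6·3+6·0+4·0 = 18
M: 5·5+5·4+3·5 = 60 | 6·0+6·8+4·3 = 60
Y: 5·0+5·5+3·3 = 34 | 6·1+6·0+4·7 = 34
D: 5·8+5·7+3·1 = 78 | 6·7+6·4+4·3 = 78
gcd(5,5,3,6,6,4) = 1

Coefficients: [5, 5, 3, 6, 6, 4]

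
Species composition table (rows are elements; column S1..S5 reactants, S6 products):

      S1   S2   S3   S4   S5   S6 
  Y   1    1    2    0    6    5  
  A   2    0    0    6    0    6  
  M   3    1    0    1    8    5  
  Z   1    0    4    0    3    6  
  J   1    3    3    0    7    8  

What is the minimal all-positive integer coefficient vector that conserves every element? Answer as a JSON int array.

Coefficients: [3, 4, 6, 4, 1, 5]

Y: 3·1+4·1+6·2+4·0+1·6 = 25 | 5·5 = 25
A: 3·2+4·0+6·0+4·6+1·0 = 30 | 5·6 = 30
M: 3·3+4·1+6·0+4·1+1·8 = 25 | 5·5 = 25
Z: 3·1+4·0+6·4+4·0+1·3 = 30 | 5·6 = 30
J: 3·1+4·3+6·3+4·0+1·7 = 40 | 5·8 = 40
gcd(3,4,6,4,1,5) = 1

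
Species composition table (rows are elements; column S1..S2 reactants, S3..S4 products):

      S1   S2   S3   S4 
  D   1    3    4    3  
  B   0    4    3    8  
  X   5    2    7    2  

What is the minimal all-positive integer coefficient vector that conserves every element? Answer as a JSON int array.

Coefficients: [4, 5, 4, 1]

D: 4·1+5·3 = 19 | 4·4+1·3 = 19
B: 4·0+5·4 = 20 | 4·3+1·8 = 20
X: 4·5+5·2 = 30 | 4·7+1·2 = 30
gcd(4,5,4,1) = 1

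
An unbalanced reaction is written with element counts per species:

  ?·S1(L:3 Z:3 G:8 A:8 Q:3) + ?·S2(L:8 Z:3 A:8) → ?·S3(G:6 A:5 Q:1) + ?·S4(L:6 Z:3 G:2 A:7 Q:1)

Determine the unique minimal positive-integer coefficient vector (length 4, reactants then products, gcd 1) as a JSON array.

Coefficients: [2, 3, 1, 5]

L: 2·3+3·8 = 30 | 1·0+5·6 = 30
Z: 2·3+3·3 = 15 | 1·0+5·3 = 15
G: 2·8+3·0 = 16 | 1·6+5·2 = 16
A: 2·8+3·8 = 40 | 1·5+5·7 = 40
Q: 2·3+3·0 = 6 | 1·1+5·1 = 6
gcd(2,3,1,5) = 1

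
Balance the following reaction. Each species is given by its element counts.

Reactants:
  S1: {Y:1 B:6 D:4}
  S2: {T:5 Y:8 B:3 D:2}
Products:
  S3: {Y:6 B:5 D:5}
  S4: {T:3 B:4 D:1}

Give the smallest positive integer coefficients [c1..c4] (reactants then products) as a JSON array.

Coefficients: [6, 3, 5, 5]

T: 6·0+3·5 = 15 | 5·0+5·3 = 15
Y: 6·1+3·8 = 30 | 5·6+5·0 = 30
B: 6·6+3·3 = 45 | 5·5+5·4 = 45
D: 6·4+3·2 = 30 | 5·5+5·1 = 30
gcd(6,3,5,5) = 1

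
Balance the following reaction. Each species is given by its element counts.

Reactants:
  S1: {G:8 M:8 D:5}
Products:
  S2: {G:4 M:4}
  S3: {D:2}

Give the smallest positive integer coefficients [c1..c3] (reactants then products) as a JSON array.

Coefficients: [2, 4, 5]

G: 2·8 = 16 | 4·4+5·0 = 16
M: 2·8 = 16 | 4·4+5·0 = 16
D: 2·5 = 10 | 4·0+5·2 = 10
gcd(2,4,5) = 1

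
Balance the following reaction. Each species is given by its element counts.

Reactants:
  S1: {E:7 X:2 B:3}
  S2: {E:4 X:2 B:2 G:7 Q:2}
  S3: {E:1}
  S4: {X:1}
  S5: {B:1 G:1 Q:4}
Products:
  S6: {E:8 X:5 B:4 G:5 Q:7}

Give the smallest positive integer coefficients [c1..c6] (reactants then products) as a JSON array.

Coefficients: [1, 1, 5, 6, 3, 2]

E: 1·7+1·4+5·1+6·0+3·0 = 16 | 2·8 = 16
X: 1·2+1·2+5·0+6·1+3·0 = 10 | 2·5 = 10
B: 1·3+1·2+5·0+6·0+3·1 = 8 | 2·4 = 8
G: 1·0+1·7+5·0+6·0+3·1 = 10 | 2·5 = 10
Q: 1·0+1·2+5·0+6·0+3·4 = 14 | 2·7 = 14
gcd(1,1,5,6,3,2) = 1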